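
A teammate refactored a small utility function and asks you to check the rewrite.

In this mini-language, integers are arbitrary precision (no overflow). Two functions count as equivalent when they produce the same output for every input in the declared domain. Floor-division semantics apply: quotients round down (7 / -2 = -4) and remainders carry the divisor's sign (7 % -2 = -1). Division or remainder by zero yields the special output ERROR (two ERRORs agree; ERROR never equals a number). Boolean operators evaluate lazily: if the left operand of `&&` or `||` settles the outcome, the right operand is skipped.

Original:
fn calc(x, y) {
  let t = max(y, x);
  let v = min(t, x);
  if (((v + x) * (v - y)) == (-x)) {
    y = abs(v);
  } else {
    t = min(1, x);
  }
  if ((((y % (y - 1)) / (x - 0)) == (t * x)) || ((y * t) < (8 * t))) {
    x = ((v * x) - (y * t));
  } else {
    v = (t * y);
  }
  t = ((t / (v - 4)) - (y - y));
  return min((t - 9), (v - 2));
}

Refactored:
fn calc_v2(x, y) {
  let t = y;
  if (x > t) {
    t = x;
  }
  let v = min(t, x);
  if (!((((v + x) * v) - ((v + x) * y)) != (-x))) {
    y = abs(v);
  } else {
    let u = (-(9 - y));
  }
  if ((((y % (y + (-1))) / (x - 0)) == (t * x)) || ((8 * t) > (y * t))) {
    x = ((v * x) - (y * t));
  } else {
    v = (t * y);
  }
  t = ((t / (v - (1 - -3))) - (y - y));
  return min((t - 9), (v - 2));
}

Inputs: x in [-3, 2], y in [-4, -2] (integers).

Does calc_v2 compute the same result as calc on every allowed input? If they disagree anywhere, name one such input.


Not equivalent: x=-3, y=-2 separates them (-11 vs ERROR).
calc: t = -2; v = -3; (((v + x) * (v - y)) == (-x)) -> false; t = -3; ((((y % (y - 1)) / (x - 0)) == (t * x)) || ((y * t) < (8 * t))) -> false; v = 6; t = -2; return -11
calc_v2: t = -2; (x > t) -> false; v = -3; (!((((v + x) * v) - ((v + x) * y)) != (-x))) -> false; u = -11; ((((y % (y + (-1))) / (x - 0)) == (t * x)) || ((8 * t) > (y * t))) -> false; v = 4; division by zero -> ERROR
verdict: not equivalent; witness: x=-3, y=-2


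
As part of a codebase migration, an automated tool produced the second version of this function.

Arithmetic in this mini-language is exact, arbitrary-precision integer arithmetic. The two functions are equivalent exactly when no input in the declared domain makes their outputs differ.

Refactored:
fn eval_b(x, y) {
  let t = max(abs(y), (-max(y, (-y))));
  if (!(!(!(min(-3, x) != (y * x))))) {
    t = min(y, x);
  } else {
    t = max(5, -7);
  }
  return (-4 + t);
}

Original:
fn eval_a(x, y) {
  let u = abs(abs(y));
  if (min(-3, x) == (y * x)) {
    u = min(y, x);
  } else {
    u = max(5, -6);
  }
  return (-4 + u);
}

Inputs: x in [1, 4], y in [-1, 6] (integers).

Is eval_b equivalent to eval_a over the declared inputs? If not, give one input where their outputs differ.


Equivalent. The suspicious edit (`-6` became `-7`) never changes the result for any input inside the declared domain.
Every one of the 32 inputs gives matching results.
As a probe, take x=3, y=5: eval_a runs u=5, then (min(-3, x) == (y * x)) is false, then u=5, then returns 1; eval_b runs t=5, then (!(!(!(min(-3, x) != (y * x))))) is false, then t=5, then returns 1; both end at 1.
verdict: equivalent


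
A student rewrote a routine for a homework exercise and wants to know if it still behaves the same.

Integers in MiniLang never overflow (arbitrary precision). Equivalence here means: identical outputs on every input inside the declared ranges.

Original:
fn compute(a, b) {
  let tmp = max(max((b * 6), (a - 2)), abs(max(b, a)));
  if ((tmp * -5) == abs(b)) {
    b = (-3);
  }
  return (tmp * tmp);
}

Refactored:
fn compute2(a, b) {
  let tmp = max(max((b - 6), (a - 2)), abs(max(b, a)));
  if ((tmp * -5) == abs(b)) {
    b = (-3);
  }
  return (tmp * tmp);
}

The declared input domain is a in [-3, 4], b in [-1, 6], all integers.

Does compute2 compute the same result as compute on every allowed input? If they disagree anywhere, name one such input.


These are not equivalent — on a=-3, b=1 the outputs split (36 vs 1).
compute: tmp := 6 | ((tmp * -5) == abs(b)): false | result 36
compute2: tmp := 1 | ((tmp * -5) == abs(b)): false | result 1
verdict: not equivalent; witness: a=-3, b=1


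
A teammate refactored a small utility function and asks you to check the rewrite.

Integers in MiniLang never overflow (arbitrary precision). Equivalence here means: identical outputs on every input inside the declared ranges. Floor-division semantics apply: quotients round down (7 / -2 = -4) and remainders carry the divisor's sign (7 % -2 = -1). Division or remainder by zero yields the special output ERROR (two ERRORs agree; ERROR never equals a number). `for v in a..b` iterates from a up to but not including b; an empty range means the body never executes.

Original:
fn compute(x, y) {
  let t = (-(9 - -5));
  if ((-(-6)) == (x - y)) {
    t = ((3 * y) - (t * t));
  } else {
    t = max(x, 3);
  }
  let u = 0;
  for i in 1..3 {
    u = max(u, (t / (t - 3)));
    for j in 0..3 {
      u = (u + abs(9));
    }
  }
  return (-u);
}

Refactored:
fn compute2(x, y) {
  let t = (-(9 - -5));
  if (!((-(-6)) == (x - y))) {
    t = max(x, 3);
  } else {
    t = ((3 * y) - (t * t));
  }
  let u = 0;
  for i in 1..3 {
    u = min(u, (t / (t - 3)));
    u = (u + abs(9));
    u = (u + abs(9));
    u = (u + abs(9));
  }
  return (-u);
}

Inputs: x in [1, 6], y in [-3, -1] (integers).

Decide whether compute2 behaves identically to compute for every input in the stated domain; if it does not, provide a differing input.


Take x=3, y=-3.
compute: t = -14; ((-(-6)) == (x - y)) -> true; t = -205; u = 0; [i=1]; u = 0; [j=0]; u = 9; [j=1]; u = 18; [j=2]; u = 27; [i=2]; u = 27; [j=0]; u = 36; [j=1]; u = 45; [j=2]; u = 54; return -54
compute2: t = -14; (!((-(-6)) == (x - y))) -> false; t = -205; u = 0; [i=1]; u = 0; u = 9; u = 18; u = 27; [i=2]; u = 0; u = 9; u = 18; u = 27; return -27
-54 and -27 differ, so these are not the same function on this domain.
verdict: not equivalent; witness: x=3, y=-3


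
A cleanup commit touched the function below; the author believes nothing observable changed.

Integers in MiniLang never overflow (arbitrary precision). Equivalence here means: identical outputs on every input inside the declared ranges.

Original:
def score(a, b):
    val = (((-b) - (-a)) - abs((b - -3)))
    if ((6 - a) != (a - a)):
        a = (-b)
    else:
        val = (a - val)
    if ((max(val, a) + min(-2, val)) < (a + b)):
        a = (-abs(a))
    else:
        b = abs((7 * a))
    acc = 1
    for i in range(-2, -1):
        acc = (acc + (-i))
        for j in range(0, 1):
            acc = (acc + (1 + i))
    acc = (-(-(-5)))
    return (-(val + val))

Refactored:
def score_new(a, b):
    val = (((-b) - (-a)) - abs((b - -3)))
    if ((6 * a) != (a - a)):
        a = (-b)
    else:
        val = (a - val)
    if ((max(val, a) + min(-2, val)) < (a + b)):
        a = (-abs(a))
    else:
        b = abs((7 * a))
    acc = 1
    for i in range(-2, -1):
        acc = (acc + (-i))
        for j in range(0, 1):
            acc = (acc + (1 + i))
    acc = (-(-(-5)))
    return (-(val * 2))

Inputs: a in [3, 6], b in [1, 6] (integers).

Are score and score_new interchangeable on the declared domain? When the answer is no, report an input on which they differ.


Consider the input a=6, b=1.
score: val=1, then ((6 - a) != (a - a)) is false, then val=5, then ((max(val, a) + min(-2, val)) < (a + b)) is true, then a=-6, then acc=1, then (i=-2), then acc=3, then (j=0), then acc=2, then acc=-5, then returns -10
score_new: val=1, then ((6 * a) != (a - a)) is true, then a=-1, then ((max(val, a) + min(-2, val)) < (a + b)) is true, then a=-1, then acc=1, then (i=-2), then acc=3, then (j=0), then acc=2, then acc=-5, then returns -2
-10 against -2: the behavior changed.
verdict: not equivalent; witness: a=6, b=1


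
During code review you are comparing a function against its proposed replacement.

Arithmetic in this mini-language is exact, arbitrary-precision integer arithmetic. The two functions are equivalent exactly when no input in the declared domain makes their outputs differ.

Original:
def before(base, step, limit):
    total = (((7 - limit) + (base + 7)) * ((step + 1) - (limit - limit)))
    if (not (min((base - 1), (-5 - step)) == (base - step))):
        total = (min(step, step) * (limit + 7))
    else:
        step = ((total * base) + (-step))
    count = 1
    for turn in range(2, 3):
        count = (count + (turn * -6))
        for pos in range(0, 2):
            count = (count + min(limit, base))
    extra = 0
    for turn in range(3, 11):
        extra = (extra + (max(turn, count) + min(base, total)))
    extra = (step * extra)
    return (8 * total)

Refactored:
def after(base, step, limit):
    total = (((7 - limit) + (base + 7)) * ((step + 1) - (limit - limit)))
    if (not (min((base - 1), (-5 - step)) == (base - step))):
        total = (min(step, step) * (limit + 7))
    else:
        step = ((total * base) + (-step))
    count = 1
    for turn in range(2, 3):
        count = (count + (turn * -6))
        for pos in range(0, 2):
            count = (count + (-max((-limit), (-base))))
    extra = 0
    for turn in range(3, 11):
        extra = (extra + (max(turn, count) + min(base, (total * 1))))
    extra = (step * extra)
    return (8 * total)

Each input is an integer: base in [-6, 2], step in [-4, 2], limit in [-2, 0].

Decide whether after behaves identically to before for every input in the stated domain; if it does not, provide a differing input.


Side by side, the visible changes include: constant usage differs; and arithmetic usage differs; and min/max/abs usage differs.
One worked example (base=-2, step=0, limit=0) — before: total := 12 | (not (min((base - 1), (-5 - step)) == (base - step))): true | total := 0 | count := 1 | iter turn=2: | count := -11 | iter pos=0: | count := -13 | iter pos=1: | count := -15 | extra := 0 | iter turn=3: | extra := 1 | iter turn=4: | extra := 3 | iter turn=5: | extra := 6 | iter turn=6: | extra := 10 | iter turn=7: | extra := 15 | iter turn=8: | extra := 21 | iter turn=9: | extra := 28 | iter turn=10: | extra := 36 | extra := 0 | result 0; after: total := 12 | (not (min((base - 1), (-5 - step)) == (base - step))): true | total := 0 | count := 1 | iter turn=2: | count := -11 | iter pos=0: | count := -13 | iter pos=1: | count := -15 | extra := 0 | iter turn=3: | extra := 1 | iter turn=4: | extra := 3 | iter turn=5: | extra := 6 | iter turn=6: | extra := 10 | iter turn=7: | extra := 15 | iter turn=8: | extra := 21 | iter turn=9: | extra := 28 | iter turn=10: | extra := 36 | extra := 0 | result 0; agreement on 0.
An exhaustive pass over the 189 declared inputs shows identical outputs.
verdict: equivalent


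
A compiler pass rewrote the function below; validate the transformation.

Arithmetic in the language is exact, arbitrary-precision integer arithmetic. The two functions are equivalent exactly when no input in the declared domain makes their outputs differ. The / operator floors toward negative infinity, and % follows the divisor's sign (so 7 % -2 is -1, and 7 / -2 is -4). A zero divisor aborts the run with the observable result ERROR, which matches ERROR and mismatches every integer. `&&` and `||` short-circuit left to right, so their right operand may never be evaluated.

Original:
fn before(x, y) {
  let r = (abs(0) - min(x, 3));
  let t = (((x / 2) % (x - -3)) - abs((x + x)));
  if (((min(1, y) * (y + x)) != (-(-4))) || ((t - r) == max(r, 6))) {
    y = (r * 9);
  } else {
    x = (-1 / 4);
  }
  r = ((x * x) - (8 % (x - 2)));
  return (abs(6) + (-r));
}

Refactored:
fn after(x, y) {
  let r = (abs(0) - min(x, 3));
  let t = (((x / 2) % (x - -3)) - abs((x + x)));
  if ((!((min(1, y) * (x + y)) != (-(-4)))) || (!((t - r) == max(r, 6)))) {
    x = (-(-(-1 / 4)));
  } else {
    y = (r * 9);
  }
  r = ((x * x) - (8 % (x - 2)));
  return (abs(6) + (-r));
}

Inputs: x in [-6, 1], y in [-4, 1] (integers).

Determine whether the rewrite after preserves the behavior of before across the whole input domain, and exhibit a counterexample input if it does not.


Try x=-6, y=-4.
before: r := 6 | t := -12 | (((min(1, y) * (y + x)) != (-(-4))) || ((t - r) == max(r, 6))): true | y := 54 | r := 36 | result -30
after: r := 6 | t := -12 | ((!((min(1, y) * (x + y)) != (-(-4)))) || (!((t - r) == max(r, 6)))): true | x := -1 | r := 2 | result 4
-30 and 4 differ, so these are not the same function on this domain.
verdict: not equivalent; witness: x=-6, y=-4


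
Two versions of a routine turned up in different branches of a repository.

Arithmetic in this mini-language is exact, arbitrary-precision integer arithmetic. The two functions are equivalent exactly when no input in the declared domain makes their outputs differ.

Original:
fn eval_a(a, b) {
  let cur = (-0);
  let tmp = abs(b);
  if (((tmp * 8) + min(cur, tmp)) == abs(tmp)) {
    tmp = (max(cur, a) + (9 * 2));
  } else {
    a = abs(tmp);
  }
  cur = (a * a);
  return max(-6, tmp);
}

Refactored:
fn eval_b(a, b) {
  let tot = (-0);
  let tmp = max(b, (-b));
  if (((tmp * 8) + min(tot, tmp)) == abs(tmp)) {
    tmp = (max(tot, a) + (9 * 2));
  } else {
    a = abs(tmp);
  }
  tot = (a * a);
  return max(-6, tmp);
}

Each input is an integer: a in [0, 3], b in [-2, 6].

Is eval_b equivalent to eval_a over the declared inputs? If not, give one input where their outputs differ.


Comparing the listings, the differences include: local variable names differ, min/max/abs usage differs.
One worked example (a=3, b=6) — eval_a: cur = 0; tmp = 6; (((tmp * 8) + min(cur, tmp)) == abs(tmp)) -> false; a = 6; cur = 36; return 6; eval_b: tot = 0; tmp = 6; (((tmp * 8) + min(tot, tmp)) == abs(tmp)) -> false; a = 6; tot = 36; return 6; agreement on 6.
Every one of the 36 inputs gives matching results.
verdict: equivalent


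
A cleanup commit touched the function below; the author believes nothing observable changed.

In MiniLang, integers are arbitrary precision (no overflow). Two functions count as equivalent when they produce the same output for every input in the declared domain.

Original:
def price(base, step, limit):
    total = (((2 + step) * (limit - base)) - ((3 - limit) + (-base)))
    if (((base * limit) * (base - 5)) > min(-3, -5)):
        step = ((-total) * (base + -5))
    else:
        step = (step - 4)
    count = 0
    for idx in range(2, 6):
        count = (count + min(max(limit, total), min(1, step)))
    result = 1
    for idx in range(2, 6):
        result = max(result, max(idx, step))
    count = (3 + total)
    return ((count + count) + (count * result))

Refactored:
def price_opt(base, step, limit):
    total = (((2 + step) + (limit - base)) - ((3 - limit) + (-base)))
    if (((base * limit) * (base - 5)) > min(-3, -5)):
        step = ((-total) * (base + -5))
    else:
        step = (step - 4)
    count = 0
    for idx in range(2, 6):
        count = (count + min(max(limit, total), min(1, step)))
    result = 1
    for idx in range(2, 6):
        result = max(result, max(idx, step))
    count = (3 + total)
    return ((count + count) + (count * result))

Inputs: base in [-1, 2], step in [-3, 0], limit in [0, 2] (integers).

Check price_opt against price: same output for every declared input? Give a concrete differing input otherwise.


Evaluate both at base=-1, step=-3, limit=0.
price: total = -5; (((base * limit) * (base - 5)) > min(-3, -5)) -> true; step = -30; count = 0; [idx=2]; count = -30; [idx=3]; count = -60; [idx=4]; count = -90; [idx=5]; count = -120; result = 1; [idx=2]; result = 2; [idx=3]; result = 3; [idx=4]; result = 4; [idx=5]; result = 5; count = -2; return -14
price_opt: total = -4; (((base * limit) * (base - 5)) > min(-3, -5)) -> true; step = -24; count = 0; [idx=2]; count = -24; [idx=3]; count = -48; [idx=4]; count = -72; [idx=5]; count = -96; result = 1; [idx=2]; result = 2; [idx=3]; result = 3; [idx=4]; result = 4; [idx=5]; result = 5; count = -1; return -7
-14 vs -7 — the two versions disagree here.
verdict: not equivalent; witness: base=-1, step=-3, limit=0


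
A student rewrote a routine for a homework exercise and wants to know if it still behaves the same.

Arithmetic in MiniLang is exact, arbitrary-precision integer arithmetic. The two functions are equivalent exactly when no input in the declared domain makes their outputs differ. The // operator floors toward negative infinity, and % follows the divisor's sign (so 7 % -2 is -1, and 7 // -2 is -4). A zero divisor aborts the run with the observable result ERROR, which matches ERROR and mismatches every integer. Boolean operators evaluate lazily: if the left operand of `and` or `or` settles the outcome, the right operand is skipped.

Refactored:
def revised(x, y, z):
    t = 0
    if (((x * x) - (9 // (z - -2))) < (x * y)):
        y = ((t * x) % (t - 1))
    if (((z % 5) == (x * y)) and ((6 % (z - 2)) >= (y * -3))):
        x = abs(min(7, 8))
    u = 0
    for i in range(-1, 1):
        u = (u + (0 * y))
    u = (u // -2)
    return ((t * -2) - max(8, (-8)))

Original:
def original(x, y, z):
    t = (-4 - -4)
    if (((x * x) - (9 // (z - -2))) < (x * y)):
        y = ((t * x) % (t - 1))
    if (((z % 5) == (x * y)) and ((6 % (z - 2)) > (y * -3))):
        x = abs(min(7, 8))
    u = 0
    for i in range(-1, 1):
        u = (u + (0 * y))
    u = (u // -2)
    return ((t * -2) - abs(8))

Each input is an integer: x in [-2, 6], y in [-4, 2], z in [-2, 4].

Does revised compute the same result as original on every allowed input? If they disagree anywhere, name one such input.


The suspicious edit (`((6 % (z - 2)) > (y * -3))` became `((6 % (z - 2)) >= (y * -3))`) never changes the result for any input inside the declared domain.
One worked example (x=6, y=1, z=4) — original: t := 0 | (((x * x) - (9 // (z - -2))) < (x * y)): false | (((z % 5) == (x * y)) and ((6 % (z - 2)) > (y * -3))): false | u := 0 | iter i=-1: | u := 0 | iter i=0: | u := 0 | u := 0 | result -8; revised: t := 0 | (((x * x) - (9 // (z - -2))) < (x * y)): false | (((z % 5) == (x * y)) and ((6 % (z - 2)) >= (y * -3))): false | u := 0 | iter i=-1: | u := 0 | iter i=0: | u := 0 | u := 0 | result -8; agreement on -8.
An exhaustive pass over the 441 declared inputs shows identical outputs.
verdict: equivalent


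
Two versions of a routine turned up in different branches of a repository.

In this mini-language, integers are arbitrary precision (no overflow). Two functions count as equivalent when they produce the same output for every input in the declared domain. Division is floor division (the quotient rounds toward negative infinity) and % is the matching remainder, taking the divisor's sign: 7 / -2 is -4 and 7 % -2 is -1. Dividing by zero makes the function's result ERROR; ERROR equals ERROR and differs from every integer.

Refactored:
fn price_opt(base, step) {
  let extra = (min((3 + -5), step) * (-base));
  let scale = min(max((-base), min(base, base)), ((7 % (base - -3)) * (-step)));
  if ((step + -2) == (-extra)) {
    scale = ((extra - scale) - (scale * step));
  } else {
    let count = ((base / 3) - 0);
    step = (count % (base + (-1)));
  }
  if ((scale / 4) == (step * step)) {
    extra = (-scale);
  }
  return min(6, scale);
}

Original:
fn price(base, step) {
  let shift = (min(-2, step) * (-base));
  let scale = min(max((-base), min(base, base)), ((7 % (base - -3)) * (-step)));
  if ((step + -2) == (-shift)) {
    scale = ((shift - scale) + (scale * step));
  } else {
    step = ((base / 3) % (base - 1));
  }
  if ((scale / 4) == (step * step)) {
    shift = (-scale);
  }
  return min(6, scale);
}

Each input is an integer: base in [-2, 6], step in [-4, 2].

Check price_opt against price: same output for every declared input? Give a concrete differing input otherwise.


There is a counterexample at base=0, step=2: -2 on one side, 6 on the other.
price: shift becomes 0; next scale becomes -2; next ((step + -2) == (-shift)) evaluates to true; next scale becomes -2; next ((scale / 4) == (step * step)) evaluates to false; next final value -2
price_opt: extra becomes 0; next scale becomes -2; next ((step + -2) == (-extra)) evaluates to true; next scale becomes 6; next ((scale / 4) == (step * step)) evaluates to false; next final value 6
verdict: not equivalent; witness: base=0, step=2


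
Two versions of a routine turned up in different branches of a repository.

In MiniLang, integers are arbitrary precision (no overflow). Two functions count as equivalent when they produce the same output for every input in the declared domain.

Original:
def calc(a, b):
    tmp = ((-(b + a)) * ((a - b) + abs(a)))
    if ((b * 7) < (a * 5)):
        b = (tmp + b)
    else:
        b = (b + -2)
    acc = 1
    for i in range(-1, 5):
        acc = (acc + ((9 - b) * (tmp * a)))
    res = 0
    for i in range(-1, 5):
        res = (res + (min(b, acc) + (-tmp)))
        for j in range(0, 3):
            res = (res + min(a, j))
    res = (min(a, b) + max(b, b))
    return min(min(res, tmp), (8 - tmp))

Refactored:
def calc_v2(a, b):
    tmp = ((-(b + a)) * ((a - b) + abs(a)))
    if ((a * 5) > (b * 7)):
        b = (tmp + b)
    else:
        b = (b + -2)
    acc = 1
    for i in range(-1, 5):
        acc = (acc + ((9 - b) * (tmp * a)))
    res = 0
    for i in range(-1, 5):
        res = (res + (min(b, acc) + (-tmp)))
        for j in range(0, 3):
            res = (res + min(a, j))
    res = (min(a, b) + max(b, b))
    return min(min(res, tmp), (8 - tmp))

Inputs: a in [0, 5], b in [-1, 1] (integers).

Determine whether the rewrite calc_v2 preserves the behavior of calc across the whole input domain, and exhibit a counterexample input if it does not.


Equivalent — the differences include comparison usage differs, yet no declared input distinguishes the two.
As a probe, take a=4, b=1: calc runs tmp = -35; ((b * 7) < (a * 5)) -> true; b = -34; acc = 1; [i=-1]; acc = -6019; [i=0]; acc = -12039; [i=1]; acc = -18059; [i=2]; acc = -24079; [i=3]; acc = -30099; [i=4]; acc = -36119; res = 0; [i=-1]; res = -36084; [j=0]; res = -36084; [j=1]; res = -36083; [j=2]; res = -36081; [i=0]; res = -72165; [j=0]; res = -72165; [j=1]; res = -72164; [j=2]; res = -72162; [i=1]; res = -108246; [j=0]; res = -108246; [j=1]; res = -108245; [j=2]; res = -108243; [i=2]; res = -144327; [j=0]; res = -144327; [j=1]; res = -144326; [j=2]; res = -144324; [i=3]; res = -180408; [j=0]; res = -180408; [j=1]; res = -180407; [j=2]; res = -180405; [i=4]; res = -216489; [j=0]; res = -216489; [j=1]; res = -216488; [j=2]; res = -216486; res = -68; return -68; calc_v2 runs tmp = -35; ((a * 5) > (b * 7)) -> true; b = -34; acc = 1; [i=-1]; acc = -6019; [i=0]; acc = -12039; [i=1]; acc = -18059; [i=2]; acc = -24079; [i=3]; acc = -30099; [i=4]; acc = -36119; res = 0; [i=-1]; res = -36084; [j=0]; res = -36084; [j=1]; res = -36083; [j=2]; res = -36081; [i=0]; res = -72165; [j=0]; res = -72165; [j=1]; res = -72164; [j=2]; res = -72162; [i=1]; res = -108246; [j=0]; res = -108246; [j=1]; res = -108245; [j=2]; res = -108243; [i=2]; res = -144327; [j=0]; res = -144327; [j=1]; res = -144326; [j=2]; res = -144324; [i=3]; res = -180408; [j=0]; res = -180408; [j=1]; res = -180407; [j=2]; res = -180405; [i=4]; res = -216489; [j=0]; res = -216489; [j=1]; res = -216488; [j=2]; res = -216486; res = -68; return -68; both end at -68.
Across all 18 domain points the two functions coincide.
verdict: equivalent


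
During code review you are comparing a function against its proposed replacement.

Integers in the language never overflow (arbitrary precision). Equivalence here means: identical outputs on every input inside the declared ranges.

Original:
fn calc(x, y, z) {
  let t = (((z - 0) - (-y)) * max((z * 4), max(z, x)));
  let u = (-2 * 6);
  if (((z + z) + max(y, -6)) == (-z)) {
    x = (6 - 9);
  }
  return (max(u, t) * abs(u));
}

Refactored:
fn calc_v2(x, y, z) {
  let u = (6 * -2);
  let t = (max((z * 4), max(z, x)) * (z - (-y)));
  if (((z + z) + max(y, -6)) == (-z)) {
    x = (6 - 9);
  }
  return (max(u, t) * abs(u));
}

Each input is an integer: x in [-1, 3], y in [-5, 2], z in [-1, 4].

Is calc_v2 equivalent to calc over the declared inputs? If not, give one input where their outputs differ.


Changes here: constant usage differs; also arithmetic usage differs; the full 240-point sweep finds no disagreement.
verdict: equivalent


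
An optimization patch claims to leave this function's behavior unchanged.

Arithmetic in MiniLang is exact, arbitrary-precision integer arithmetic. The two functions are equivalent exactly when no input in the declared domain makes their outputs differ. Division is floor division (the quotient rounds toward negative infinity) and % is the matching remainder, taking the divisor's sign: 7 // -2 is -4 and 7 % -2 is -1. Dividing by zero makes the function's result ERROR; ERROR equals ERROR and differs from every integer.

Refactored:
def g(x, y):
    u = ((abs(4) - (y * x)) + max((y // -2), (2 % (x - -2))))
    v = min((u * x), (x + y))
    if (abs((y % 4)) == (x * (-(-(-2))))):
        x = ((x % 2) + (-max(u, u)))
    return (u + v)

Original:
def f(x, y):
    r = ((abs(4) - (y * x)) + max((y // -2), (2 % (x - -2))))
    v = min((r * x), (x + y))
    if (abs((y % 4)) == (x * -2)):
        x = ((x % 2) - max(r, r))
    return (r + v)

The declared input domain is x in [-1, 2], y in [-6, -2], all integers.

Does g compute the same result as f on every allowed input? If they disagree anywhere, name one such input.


Behavior is preserved: although arithmetic usage differs, and local variable names differ, the outputs never diverge.
As a probe, take x=1, y=-6: f runs r becomes 13; next v becomes -5; next (abs((y % 4)) == (x * -2)) evaluates to false; next final value 8; g runs u becomes 13; next v becomes -5; next (abs((y % 4)) == (x * (-(-(-2))))) evaluates to false; next final value 8; both end at 8.
Across all 20 domain points the two functions coincide.
verdict: equivalent


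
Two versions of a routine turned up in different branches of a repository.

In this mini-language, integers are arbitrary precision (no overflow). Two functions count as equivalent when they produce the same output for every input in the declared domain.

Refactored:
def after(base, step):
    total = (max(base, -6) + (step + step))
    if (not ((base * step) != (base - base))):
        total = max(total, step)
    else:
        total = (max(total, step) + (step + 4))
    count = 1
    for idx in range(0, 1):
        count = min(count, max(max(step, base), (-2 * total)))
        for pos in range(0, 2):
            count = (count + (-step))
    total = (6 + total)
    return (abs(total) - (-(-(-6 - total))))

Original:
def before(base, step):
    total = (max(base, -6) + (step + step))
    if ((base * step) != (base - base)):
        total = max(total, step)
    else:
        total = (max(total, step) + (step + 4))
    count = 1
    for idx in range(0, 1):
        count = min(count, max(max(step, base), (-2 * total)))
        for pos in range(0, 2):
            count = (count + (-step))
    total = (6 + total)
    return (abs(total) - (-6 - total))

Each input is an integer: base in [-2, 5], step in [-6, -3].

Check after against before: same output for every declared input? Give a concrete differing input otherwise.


Consider the input base=-2, step=-5.
before: total becomes -12; next ((base * step) != (base - base)) evaluates to true; next total becomes -5; next count becomes 1; next at idx=0:; next count becomes 1; next at pos=0:; next count becomes 6; next at pos=1:; next count becomes 11; next total becomes 1; next final value 8
after: total becomes -12; next (not ((base * step) != (base - base))) evaluates to false; next total becomes -6; next count becomes 1; next at idx=0:; next count becomes 1; next at pos=0:; next count becomes 6; next at pos=1:; next count becomes 11; next total becomes 0; next final value 6
8 against 6: the behavior changed.
verdict: not equivalent; witness: base=-2, step=-5


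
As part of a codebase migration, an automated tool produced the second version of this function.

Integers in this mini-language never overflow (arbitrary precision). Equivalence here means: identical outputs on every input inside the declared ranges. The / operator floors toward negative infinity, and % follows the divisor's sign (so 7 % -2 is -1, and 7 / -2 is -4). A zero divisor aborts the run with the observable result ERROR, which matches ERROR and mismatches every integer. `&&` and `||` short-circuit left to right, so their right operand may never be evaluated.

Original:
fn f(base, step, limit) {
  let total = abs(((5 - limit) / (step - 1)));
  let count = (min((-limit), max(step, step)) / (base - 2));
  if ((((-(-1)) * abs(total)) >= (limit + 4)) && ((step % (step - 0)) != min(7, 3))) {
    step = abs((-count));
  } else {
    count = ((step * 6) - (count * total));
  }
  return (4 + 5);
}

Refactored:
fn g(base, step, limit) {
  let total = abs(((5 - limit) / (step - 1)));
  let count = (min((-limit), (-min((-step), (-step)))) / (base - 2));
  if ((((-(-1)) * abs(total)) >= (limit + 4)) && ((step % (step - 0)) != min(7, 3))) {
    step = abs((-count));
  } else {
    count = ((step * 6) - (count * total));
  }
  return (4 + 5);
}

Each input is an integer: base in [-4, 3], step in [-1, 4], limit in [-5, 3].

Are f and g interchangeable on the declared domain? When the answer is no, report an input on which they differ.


Equivalent — the differences include min/max/abs usage differs, yet no declared input distinguishes the two.
Spot check at base=2, step=-1, limit=-4 — f: total = 5; division by zero -> ERROR. g: total = 5; division by zero -> ERROR. Both give ERROR.
Checked all 432 inputs in the declared domain: the outputs agree on every one.
verdict: equivalent


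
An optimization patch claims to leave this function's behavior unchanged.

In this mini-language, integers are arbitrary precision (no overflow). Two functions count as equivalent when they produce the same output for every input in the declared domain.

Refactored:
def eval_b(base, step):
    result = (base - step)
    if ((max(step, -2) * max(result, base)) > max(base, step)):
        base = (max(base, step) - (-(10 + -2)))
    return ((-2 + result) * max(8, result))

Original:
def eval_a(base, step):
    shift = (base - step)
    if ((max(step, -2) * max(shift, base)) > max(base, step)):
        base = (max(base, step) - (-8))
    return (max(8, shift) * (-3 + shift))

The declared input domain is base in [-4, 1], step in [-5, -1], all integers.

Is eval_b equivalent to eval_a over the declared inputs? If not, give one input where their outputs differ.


At base=-4, step=-5: eval_a gives -16, eval_b gives -8.
verdict: not equivalent; witness: base=-4, step=-5


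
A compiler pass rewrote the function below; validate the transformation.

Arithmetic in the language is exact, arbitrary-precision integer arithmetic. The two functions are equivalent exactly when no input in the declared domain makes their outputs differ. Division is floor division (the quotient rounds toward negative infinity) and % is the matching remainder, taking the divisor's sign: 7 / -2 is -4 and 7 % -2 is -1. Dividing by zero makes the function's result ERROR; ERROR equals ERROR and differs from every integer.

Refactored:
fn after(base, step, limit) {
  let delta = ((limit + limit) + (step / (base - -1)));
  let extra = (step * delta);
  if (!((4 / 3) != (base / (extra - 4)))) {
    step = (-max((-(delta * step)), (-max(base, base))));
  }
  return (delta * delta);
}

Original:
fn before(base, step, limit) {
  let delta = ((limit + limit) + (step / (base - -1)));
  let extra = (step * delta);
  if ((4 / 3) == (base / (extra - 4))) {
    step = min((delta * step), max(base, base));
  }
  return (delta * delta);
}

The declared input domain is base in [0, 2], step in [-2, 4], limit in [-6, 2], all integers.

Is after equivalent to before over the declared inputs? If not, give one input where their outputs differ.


Behavior is preserved: although comparison usage differs, plus min/max/abs usage differs, plus boolean connective usage differs, the outputs never diverge.
Spot check at base=2, step=-2, limit=-4 — before: delta = -9; extra = 18; ((4 / 3) == (base / (extra - 4))) -> false; return 81. after: delta = -9; extra = 18; (!((4 / 3) != (base / (extra - 4)))) -> false; return 81. Both give 81.
An exhaustive pass over the 189 declared inputs shows identical outputs.
verdict: equivalent


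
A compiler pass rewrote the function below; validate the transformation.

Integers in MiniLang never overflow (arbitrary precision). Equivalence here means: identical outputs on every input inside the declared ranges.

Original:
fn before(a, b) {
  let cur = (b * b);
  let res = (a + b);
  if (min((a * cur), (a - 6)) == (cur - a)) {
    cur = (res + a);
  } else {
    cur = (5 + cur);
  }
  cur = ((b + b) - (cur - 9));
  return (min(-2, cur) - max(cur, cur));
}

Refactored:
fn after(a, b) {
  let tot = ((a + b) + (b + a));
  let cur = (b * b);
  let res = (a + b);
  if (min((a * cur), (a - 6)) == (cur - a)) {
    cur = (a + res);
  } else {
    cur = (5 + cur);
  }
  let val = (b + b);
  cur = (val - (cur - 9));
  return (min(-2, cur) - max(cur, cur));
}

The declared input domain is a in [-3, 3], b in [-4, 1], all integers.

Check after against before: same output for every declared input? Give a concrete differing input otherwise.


The two versions differ — the changes include local variable names differ; also arithmetic usage differs; also statement counts differ.
As a probe, take a=-3, b=-2: before runs cur=4, then res=-5, then (min((a * cur), (a - 6)) == (cur - a)) is false, then cur=9, then cur=-4, then returns 0; after runs tot=-10, then cur=4, then res=-5, then (min((a * cur), (a - 6)) == (cur - a)) is false, then cur=9, then val=-4, then cur=-4, then returns 0; both end at 0.
Sweeping the whole domain (42 inputs) finds no disagreement.
verdict: equivalent


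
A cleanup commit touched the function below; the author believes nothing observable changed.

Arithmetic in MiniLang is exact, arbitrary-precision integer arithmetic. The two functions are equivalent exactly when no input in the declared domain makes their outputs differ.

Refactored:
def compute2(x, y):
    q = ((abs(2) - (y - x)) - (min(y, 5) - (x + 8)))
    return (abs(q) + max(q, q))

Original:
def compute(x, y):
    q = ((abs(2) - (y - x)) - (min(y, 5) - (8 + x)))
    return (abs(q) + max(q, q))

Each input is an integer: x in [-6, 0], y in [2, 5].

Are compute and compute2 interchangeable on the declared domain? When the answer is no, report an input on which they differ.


Reading the diff, among the changes: same computation, different form.
As a probe, take x=0, y=2: compute runs q := 6 | result 12; compute2 runs q := 6 | result 12; both end at 12.
Every one of the 28 inputs gives matching results.
verdict: equivalent


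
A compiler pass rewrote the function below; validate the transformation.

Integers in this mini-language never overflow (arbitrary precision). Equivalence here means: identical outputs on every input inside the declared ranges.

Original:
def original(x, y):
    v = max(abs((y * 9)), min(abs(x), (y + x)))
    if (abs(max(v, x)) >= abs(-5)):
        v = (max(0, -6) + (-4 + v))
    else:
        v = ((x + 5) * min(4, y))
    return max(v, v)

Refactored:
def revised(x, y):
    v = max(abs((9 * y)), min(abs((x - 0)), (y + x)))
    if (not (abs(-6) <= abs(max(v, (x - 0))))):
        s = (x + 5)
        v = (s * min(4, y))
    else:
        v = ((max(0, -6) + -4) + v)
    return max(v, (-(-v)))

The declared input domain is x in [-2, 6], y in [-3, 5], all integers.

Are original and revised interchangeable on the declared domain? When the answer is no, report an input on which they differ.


There is a counterexample at x=5, y=0: 1 on one side, 0 on the other.
original: v := 5 | (abs(max(v, x)) >= abs(-5)): true | v := 1 | result 1
revised: v := 5 | (not (abs(-6) <= abs(max(v, (x - 0))))): true | s := 10 | v := 0 | result 0
verdict: not equivalent; witness: x=5, y=0


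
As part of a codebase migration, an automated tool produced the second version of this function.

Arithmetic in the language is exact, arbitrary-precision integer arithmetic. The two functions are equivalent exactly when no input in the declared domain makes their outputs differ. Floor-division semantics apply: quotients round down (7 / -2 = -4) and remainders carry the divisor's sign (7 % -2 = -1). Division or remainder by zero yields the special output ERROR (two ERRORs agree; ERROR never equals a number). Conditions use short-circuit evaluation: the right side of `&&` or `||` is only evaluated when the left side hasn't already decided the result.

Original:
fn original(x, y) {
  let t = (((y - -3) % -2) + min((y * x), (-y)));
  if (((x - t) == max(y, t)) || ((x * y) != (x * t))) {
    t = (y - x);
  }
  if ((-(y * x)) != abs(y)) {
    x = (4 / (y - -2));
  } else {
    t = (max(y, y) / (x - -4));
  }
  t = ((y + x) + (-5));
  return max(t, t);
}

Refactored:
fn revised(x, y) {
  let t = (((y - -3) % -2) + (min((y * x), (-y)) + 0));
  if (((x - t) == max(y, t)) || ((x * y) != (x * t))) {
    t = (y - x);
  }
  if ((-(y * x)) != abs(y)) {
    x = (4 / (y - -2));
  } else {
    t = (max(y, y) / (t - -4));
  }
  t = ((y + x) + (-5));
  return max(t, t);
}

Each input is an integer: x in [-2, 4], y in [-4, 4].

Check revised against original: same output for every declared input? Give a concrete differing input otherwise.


Consider the input x=4, y=0.
original: t = -1; (((x - t) == max(y, t)) || ((x * y) != (x * t))) -> true; t = -4; ((-(y * x)) != abs(y)) -> false; t = 0; t = -1; return -1
revised: t = -1; (((x - t) == max(y, t)) || ((x * y) != (x * t))) -> true; t = -4; ((-(y * x)) != abs(y)) -> false; division by zero -> ERROR
-1 against ERROR: the behavior changed.
verdict: not equivalent; witness: x=4, y=0


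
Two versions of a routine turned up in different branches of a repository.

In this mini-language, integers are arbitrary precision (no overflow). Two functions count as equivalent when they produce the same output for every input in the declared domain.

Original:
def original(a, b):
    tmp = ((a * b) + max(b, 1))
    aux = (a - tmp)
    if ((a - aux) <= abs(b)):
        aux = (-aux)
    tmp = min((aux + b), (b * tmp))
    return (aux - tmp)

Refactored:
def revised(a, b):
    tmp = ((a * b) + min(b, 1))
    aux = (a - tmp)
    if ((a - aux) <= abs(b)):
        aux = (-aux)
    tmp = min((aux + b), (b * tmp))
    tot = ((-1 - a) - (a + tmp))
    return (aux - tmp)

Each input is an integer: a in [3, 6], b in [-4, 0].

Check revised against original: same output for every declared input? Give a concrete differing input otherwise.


Not equivalent: a=3, b=0 separates them (2 vs 0).
original: tmp=1, then aux=2, then ((a - aux) <= abs(b)) is false, then tmp=0, then returns 2
revised: tmp=0, then aux=3, then ((a - aux) <= abs(b)) is true, then aux=-3, then tmp=-3, then tot=-4, then returns 0
verdict: not equivalent; witness: a=3, b=0


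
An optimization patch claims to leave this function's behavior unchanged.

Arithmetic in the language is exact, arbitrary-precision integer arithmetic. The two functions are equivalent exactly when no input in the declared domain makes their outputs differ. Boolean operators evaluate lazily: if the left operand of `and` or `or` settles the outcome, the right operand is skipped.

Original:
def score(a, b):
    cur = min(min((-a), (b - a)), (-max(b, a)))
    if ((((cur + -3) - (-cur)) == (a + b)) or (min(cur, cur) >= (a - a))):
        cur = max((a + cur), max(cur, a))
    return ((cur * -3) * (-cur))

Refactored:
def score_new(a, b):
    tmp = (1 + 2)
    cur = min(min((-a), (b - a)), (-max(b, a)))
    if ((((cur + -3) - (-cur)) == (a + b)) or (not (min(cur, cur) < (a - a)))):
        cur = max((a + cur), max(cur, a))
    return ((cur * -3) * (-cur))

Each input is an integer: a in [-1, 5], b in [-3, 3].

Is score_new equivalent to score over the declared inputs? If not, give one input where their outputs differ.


Reading the diff, among the changes: comparison usage differs; also local variable names differ; also boolean connective usage differs; also constant usage differs; also statement counts differ; also arithmetic usage differs.
Spot check at a=-1, b=-1 — score: cur = 0; ((((cur + -3) - (-cur)) == (a + b)) or (min(cur, cur) >= (a - a))) -> true; cur = 0; return 0. score_new: tmp = 3; cur = 0; ((((cur + -3) - (-cur)) == (a + b)) or (not (min(cur, cur) < (a - a)))) -> true; cur = 0; return 0. Both give 0.
Across all 49 domain points the two functions coincide.
verdict: equivalent
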